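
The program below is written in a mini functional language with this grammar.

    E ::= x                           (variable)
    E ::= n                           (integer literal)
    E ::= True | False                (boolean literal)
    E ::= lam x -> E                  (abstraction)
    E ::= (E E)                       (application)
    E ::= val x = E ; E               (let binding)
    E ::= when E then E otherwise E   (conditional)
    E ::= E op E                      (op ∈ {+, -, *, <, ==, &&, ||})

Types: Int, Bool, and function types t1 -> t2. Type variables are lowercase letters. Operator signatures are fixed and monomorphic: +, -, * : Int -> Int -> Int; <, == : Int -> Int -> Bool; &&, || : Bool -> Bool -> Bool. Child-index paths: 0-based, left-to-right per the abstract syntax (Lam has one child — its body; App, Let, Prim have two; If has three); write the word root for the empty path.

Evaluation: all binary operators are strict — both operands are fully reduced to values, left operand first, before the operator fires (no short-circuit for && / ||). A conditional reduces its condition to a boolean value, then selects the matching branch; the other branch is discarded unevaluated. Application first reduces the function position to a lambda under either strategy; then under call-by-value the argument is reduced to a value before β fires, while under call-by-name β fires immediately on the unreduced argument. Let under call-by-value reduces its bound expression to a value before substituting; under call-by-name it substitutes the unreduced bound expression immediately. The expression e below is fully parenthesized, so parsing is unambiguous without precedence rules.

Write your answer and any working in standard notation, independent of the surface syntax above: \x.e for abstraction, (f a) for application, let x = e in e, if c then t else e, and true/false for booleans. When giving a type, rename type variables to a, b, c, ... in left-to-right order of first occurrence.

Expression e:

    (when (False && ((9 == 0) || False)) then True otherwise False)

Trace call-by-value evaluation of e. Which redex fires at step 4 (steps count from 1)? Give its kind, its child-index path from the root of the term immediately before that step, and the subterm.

Answer: if at root : (if false then true else false)

Working:
step 0: (if (false && ((9 == 0) || false)) then true else false)
step 1: [delta@0.1.0] (if (false && (false || false)) then true else false)
step 2: [delta@0.1] (if (false && false) then true else false)
step 3: [delta@0] (if false then true else false)
step 4: [if@root] false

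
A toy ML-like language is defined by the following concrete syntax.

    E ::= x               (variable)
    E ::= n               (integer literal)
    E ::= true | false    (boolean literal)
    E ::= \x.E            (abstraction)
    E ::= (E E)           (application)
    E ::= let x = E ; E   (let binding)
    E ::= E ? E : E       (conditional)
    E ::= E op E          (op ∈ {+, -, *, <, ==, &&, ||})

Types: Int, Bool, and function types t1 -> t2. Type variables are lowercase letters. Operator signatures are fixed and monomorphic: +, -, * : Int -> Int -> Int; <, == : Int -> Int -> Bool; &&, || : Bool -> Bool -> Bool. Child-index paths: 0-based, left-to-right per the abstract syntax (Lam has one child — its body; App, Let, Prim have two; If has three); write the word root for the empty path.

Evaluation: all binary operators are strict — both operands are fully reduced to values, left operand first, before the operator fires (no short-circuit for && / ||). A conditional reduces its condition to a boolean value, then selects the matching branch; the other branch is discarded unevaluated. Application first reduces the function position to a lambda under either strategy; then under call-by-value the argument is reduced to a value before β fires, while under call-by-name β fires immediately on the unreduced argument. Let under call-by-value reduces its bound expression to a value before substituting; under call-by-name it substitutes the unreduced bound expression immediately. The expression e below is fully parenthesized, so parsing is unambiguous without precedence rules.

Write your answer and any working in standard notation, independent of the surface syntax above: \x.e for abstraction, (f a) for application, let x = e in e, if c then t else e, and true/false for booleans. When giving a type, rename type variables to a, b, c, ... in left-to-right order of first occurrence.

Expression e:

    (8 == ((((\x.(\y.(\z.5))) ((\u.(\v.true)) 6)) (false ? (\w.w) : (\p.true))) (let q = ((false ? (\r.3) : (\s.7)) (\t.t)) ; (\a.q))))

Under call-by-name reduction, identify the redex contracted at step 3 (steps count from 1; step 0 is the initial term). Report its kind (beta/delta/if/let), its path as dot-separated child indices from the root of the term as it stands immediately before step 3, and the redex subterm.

Derivation:
step 0: (8 == ((((\x.(\y.(\z.5))) ((\u.(\v.true)) 6)) (if false then (\w.w) else (\p.true))) (let q = ((if false then (\r.3) else (\s.7)) (\t.t)) in (\a.q))))
step 1: [beta@1.0.0] (8 == (((\y.(\z.5)) (if false then (\w.w) else (\p.true))) (let q = ((if false then (\r.3) else (\s.7)) (\t.t)) in (\a.q))))
step 2: [beta@1.0] (8 == ((\z.5) (let q = ((if false then (\r.3) else (\s.7)) (\t.t)) in (\a.q))))
step 3: [beta@1] (8 == 5)

Answer: beta at 1 : ((\z.5) (let q = ((if false then (\r.3) else (\s.7)) (\t.t)) in (\a.q)))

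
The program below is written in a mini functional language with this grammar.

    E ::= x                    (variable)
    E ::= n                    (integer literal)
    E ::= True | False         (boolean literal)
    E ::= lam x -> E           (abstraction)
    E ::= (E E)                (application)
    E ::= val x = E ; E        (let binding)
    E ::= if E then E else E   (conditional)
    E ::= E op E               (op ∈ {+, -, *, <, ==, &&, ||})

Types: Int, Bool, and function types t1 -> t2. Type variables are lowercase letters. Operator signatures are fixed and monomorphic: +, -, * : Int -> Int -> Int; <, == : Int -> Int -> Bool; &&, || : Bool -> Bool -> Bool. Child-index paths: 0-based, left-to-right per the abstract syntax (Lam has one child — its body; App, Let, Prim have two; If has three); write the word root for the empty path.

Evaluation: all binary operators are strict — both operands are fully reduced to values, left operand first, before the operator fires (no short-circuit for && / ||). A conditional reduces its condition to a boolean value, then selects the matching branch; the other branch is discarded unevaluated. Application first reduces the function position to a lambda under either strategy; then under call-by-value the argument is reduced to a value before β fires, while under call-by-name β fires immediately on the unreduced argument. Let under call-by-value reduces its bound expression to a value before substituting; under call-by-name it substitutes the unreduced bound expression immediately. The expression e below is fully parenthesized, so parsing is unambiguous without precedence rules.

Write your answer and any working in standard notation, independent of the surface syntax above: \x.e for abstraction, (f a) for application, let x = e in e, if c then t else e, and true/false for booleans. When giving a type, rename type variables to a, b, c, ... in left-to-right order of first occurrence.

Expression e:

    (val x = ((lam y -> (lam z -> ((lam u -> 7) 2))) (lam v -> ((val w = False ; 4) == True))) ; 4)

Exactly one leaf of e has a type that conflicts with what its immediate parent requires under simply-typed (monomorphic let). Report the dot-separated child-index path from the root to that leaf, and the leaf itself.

Trace:
\u._ : c -> Int
  unify c -> Int ~ Int -> d
  unify c ~ Int
  unify Int ~ d
_ _ : Int
\z._ : b -> Int
\y._ : a -> b -> Int
let w : Bool
  unify Int ~ Int
  unify Bool ~ Int
  FAIL: mismatch Bool ~ Int

Answer: 0.1.0.1 : true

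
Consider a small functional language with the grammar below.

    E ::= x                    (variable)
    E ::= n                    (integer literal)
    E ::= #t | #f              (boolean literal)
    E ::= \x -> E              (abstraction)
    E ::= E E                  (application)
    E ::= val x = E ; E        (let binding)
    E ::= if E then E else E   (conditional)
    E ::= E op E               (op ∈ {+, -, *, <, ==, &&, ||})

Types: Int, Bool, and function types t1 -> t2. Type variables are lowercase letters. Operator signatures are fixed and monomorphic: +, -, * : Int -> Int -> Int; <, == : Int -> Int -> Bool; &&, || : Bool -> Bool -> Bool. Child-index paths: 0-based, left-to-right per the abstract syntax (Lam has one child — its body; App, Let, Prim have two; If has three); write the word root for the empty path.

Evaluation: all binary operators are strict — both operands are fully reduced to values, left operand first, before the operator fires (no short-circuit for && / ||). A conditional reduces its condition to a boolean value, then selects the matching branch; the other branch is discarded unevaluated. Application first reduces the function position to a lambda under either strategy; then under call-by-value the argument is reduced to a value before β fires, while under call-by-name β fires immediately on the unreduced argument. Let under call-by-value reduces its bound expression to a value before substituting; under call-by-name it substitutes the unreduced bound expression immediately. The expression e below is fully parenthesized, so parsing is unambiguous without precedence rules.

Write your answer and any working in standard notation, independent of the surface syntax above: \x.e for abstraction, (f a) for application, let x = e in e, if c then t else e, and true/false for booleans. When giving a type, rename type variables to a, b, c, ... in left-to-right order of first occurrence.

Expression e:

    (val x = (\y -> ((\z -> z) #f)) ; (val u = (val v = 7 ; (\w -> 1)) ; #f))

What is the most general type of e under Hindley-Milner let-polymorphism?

Derivation:
z : b
\z._ : b -> b
  unify b -> b ~ Bool -> c
  unify b ~ Bool
  unify Bool ~ c
_ _ : Bool
\y._ : a -> Bool
let x : forall. a -> Bool
let v : Int
\w._ : d -> Int
let u : forall. d -> Int

Answer: Bool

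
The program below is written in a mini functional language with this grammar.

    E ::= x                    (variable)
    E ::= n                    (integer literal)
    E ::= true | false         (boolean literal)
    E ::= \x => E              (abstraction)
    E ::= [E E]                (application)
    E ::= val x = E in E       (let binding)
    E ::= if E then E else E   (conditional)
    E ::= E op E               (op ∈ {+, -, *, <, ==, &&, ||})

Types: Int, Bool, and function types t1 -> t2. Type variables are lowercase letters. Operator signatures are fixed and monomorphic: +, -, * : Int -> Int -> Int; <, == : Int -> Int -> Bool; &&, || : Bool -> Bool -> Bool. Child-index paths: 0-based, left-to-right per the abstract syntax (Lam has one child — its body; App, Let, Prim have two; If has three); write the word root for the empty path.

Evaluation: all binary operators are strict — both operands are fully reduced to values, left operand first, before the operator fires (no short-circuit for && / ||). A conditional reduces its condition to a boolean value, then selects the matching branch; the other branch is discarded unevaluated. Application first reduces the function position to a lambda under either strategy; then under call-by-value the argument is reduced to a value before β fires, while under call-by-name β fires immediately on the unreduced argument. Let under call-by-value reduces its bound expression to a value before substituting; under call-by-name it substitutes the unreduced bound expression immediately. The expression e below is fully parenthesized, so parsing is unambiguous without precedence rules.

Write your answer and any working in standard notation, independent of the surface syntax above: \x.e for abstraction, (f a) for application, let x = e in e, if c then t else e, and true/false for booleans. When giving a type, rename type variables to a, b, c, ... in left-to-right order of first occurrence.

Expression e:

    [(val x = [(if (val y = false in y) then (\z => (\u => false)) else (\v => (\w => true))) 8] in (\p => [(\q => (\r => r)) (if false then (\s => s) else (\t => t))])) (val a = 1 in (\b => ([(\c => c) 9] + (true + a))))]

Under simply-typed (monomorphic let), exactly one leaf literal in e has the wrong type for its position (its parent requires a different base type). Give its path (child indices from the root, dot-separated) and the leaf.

Working:
let y : Bool
y : Bool
  unify Bool ~ Bool
\u._ : b -> Bool
\z._ : a -> b -> Bool
\w._ : d -> Bool
\v._ : c -> d -> Bool
  unify a -> b -> Bool ~ c -> d -> Bool
  unify a ~ c
  unify b -> Bool ~ d -> Bool
  unify b ~ d
  unify Bool ~ Bool
  unify c -> d -> Bool ~ Int -> e
  unify c ~ Int
  unify d -> Bool ~ e
_ _ : d -> Bool
let x : d -> Bool
r : h
\r._ : h -> h
\q._ : g -> h -> h
  unify Bool ~ Bool
s : i
\s._ : i -> i
t : j
\t._ : j -> j
  unify i -> i ~ j -> j
  unify i ~ j
  unify j ~ j
  unify g -> h -> h ~ (j -> j) -> k
  unify g ~ j -> j
  unify h -> h ~ k
_ _ : h -> h
\p._ : f -> h -> h
let a : Int
c : m
\c._ : m -> m
  unify m -> m ~ Int -> n
  unify m ~ Int
  unify Int ~ n
_ _ : Int
  unify Int ~ Int
  unify Bool ~ Int
  FAIL: mismatch Bool ~ Int

Answer: 1.1.0.1.0 : true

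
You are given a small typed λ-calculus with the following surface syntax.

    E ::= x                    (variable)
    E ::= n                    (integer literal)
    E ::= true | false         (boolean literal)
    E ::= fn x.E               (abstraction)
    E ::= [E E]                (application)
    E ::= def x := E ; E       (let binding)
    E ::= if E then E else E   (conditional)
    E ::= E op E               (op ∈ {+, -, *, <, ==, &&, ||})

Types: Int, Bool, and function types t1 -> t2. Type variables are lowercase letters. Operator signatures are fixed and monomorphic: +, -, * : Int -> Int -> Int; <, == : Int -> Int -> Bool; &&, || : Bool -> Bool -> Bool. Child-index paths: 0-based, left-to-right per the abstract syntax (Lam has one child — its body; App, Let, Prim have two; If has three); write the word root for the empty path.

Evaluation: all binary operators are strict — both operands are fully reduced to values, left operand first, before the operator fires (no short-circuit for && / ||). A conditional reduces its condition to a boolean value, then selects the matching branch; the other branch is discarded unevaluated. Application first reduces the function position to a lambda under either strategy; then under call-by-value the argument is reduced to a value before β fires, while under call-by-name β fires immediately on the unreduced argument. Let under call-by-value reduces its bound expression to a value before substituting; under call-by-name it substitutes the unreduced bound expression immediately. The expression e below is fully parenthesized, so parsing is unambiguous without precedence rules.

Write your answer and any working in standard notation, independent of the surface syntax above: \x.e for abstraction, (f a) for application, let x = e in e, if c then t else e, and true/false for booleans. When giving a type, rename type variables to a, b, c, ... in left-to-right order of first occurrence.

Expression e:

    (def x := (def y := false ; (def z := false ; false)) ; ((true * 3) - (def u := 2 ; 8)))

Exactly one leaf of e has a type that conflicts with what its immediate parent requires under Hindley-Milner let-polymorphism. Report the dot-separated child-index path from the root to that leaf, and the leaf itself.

Answer: 1.0.0 : true

Trace:
let y : Bool
let z : Bool
let x : Bool
  unify Bool ~ Int
  FAIL: mismatch Bool ~ Int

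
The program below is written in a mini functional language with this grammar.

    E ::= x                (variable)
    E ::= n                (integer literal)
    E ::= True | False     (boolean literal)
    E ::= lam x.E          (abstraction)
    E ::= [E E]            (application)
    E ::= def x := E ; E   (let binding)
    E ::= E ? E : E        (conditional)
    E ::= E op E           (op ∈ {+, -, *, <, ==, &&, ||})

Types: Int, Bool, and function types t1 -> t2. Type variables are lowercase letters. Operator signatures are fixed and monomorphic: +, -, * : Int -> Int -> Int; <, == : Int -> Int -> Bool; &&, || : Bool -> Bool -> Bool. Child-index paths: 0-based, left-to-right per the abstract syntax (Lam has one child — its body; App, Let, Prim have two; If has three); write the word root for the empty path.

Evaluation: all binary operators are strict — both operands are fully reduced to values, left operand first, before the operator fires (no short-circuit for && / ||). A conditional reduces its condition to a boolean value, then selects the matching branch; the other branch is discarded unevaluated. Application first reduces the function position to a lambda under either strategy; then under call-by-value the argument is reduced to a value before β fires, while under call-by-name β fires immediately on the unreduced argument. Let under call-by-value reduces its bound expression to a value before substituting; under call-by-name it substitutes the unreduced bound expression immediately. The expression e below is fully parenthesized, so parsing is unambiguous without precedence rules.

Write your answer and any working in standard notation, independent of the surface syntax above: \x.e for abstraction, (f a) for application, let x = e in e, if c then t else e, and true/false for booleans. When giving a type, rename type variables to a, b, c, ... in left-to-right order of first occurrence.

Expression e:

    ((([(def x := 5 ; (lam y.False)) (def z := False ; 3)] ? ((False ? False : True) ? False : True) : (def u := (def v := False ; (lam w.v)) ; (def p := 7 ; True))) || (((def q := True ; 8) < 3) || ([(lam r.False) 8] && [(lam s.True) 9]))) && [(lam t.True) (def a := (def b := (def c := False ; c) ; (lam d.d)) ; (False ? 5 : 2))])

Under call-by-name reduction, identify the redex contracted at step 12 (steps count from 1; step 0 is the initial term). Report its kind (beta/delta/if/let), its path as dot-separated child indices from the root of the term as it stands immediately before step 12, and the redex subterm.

Derivation:
step 0: (((if ((let x = 5 in (\y.false)) (let z = false in 3)) then (if (if false then false else true) then false else true) else (let u = (let v = false in (\w.v)) in (let p = 7 in true))) || (((let q = true in 8) < 3) || (((\r.false) 8) && ((\s.true) 9)))) && ((\t.true) (let a = (let b = (let c = false in c) in (\d.d)) in (if false then 5 else 2))))
step 1: [let@0.0.0.0] (((if ((\y.false) (let z = false in 3)) then (if (if false then false else true) then false else true) else (let u = (let v = false in (\w.v)) in (let p = 7 in true))) || (((let q = true in 8) < 3) || (((\r.false) 8) && ((\s.true) 9)))) && ((\t.true) (let a = (let b = (let c = false in c) in (\d.d)) in (if false then 5 else 2))))
step 2: [beta@0.0.0] (((if false then (if (if false then false else true) then false else true) else (let u = (let v = false in (\w.v)) in (let p = 7 in true))) || (((let q = true in 8) < 3) || (((\r.false) 8) && ((\s.true) 9)))) && ((\t.true) (let a = (let b = (let c = false in c) in (\d.d)) in (if false then 5 else 2))))
step 3: [if@0.0] (((let u = (let v = false in (\w.v)) in (let p = 7 in true)) || (((let q = true in 8) < 3) || (((\r.false) 8) && ((\s.true) 9)))) && ((\t.true) (let a = (let b = (let c = false in c) in (\d.d)) in (if false then 5 else 2))))
step 4: [let@0.0] (((let p = 7 in true) || (((let q = true in 8) < 3) || (((\r.false) 8) && ((\s.true) 9)))) && ((\t.true) (let a = (let b = (let c = false in c) in (\d.d)) in (if false then 5 else 2))))
step 5: [let@0.0] ((true || (((let q = true in 8) < 3) || (((\r.false) 8) && ((\s.true) 9)))) && ((\t.true) (let a = (let b = (let c = false in c) in (\d.d)) in (if false then 5 else 2))))
step 6: [let@0.1.0.0] ((true || ((8 < 3) || (((\r.false) 8) && ((\s.true) 9)))) && ((\t.true) (let a = (let b = (let c = false in c) in (\d.d)) in (if false then 5 else 2))))
step 7: [delta@0.1.0] ((true || (false || (((\r.false) 8) && ((\s.true) 9)))) && ((\t.true) (let a = (let b = (let c = false in c) in (\d.d)) in (if false then 5 else 2))))
step 8: [beta@0.1.1.0] ((true || (false || (false && ((\s.true) 9)))) && ((\t.true) (let a = (let b = (let c = false in c) in (\d.d)) in (if false then 5 else 2))))
step 9: [beta@0.1.1.1] ((true || (false || (false && true))) && ((\t.true) (let a = (let b = (let c = false in c) in (\d.d)) in (if false then 5 else 2))))
step 10: [delta@0.1.1] ((true || (false || false)) && ((\t.true) (let a = (let b = (let c = false in c) in (\d.d)) in (if false then 5 else 2))))
step 11: [delta@0.1] ((true || false) && ((\t.true) (let a = (let b = (let c = false in c) in (\d.d)) in (if false then 5 else 2))))
step 12: [delta@0] (true && ((\t.true) (let a = (let b = (let c = false in c) in (\d.d)) in (if false then 5 else 2))))

Answer: delta at 0 : (true || false)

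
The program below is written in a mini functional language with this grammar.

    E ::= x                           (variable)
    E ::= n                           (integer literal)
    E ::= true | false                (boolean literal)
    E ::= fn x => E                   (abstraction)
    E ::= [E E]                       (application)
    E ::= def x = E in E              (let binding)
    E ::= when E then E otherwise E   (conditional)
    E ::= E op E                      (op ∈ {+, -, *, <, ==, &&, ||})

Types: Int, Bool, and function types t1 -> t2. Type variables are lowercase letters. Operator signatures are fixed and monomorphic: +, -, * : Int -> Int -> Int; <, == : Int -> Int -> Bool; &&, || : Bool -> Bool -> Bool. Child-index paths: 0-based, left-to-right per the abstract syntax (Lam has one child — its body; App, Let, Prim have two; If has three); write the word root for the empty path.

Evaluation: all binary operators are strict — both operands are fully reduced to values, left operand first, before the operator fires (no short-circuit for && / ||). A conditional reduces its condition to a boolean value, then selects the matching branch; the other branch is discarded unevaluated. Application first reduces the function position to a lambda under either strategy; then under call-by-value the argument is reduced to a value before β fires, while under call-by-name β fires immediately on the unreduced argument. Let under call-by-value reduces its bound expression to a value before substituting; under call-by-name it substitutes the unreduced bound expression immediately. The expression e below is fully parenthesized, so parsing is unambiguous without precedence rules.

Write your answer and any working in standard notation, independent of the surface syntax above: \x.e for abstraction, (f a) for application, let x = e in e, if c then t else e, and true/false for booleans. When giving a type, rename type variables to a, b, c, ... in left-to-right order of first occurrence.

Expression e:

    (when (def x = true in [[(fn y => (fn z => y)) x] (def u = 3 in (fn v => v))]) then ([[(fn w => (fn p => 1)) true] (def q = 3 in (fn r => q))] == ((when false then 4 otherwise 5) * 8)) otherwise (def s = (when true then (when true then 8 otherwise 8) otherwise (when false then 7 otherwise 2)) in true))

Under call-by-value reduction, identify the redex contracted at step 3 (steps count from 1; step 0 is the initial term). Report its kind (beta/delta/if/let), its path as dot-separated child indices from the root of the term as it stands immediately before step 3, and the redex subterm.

Working:
step 0: (if (let x = true in (((\y.(\z.y)) x) (let u = 3 in (\v.v)))) then ((((\w.(\p.1)) true) (let q = 3 in (\r.q))) == ((if false then 4 else 5) * 8)) else (let s = (if true then (if true then 8 else 8) else (if false then 7 else 2)) in true))
step 1: [let@0] (if (((\y.(\z.y)) true) (let u = 3 in (\v.v))) then ((((\w.(\p.1)) true) (let q = 3 in (\r.q))) == ((if false then 4 else 5) * 8)) else (let s = (if true then (if true then 8 else 8) else (if false then 7 else 2)) in true))
step 2: [beta@0.0] (if ((\z.true) (let u = 3 in (\v.v))) then ((((\w.(\p.1)) true) (let q = 3 in (\r.q))) == ((if false then 4 else 5) * 8)) else (let s = (if true then (if true then 8 else 8) else (if false then 7 else 2)) in true))
step 3: [let@0.1] (if ((\z.true) (\v.v)) then ((((\w.(\p.1)) true) (let q = 3 in (\r.q))) == ((if false then 4 else 5) * 8)) else (let s = (if true then (if true then 8 else 8) else (if false then 7 else 2)) in true))

Answer: let at 0.1 : (let u = 3 in (\v.v))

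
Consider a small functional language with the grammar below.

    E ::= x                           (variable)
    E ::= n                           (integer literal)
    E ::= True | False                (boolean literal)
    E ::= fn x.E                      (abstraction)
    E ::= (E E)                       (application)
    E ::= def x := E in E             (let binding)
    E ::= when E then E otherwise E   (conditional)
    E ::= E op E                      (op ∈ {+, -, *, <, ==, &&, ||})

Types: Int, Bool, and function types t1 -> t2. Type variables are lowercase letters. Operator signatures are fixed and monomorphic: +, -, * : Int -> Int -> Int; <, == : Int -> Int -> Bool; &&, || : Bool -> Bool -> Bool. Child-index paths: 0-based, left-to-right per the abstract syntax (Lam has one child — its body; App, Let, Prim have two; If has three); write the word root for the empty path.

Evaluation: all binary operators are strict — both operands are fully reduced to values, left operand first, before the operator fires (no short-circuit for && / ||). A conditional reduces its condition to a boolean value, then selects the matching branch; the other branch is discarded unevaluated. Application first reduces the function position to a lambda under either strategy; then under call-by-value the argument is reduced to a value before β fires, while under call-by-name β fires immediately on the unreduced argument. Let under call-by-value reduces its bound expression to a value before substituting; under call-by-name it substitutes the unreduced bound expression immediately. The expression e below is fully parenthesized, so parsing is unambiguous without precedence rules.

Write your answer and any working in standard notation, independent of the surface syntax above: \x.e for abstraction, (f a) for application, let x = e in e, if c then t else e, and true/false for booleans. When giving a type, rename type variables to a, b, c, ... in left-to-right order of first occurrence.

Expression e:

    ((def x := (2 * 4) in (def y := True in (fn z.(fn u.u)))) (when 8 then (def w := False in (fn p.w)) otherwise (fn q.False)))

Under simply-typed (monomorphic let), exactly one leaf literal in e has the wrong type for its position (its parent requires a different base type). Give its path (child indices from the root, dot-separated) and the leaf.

Answer: 1.0 : 8

Working:
  unify Int ~ Int
  unify Int ~ Int
let x : Int
let y : Bool
u : b
\u._ : b -> b
\z._ : a -> b -> b
  unify Int ~ Bool
  FAIL: mismatch Int ~ Bool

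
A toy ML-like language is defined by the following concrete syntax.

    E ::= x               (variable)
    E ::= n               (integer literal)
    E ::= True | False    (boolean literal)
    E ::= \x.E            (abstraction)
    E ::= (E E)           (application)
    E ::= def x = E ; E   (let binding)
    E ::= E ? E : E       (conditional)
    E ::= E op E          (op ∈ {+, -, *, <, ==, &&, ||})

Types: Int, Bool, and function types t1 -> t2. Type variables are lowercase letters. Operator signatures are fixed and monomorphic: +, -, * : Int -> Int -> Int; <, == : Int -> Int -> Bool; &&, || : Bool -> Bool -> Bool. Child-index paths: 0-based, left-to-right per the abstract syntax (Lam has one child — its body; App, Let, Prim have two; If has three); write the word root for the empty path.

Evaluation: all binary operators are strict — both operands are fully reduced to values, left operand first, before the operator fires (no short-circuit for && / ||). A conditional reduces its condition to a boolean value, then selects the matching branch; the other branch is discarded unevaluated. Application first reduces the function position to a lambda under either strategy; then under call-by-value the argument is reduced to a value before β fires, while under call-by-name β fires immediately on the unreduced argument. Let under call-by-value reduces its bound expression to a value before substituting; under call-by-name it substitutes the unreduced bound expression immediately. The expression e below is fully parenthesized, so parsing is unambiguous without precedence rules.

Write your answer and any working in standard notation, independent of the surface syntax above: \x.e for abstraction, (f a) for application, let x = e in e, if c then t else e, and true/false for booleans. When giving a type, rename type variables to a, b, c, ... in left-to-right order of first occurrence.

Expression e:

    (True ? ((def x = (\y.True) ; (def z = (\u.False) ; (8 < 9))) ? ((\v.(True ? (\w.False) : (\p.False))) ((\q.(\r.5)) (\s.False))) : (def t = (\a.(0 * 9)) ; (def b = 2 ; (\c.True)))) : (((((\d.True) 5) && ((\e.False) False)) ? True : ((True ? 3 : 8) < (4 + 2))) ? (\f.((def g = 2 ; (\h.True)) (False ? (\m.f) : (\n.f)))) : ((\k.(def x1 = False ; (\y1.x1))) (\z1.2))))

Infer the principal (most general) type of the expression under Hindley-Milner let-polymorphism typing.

Trace:
  unify Bool ~ Bool
\y._ : a -> Bool
let x : forall. a -> Bool
\u._ : b -> Bool
let z : forall. b -> Bool
  unify Int ~ Int
  unify Int ~ Int
  unify Bool ~ Bool
  unify Bool ~ Bool
\w._ : d -> Bool
\p._ : e -> Bool
  unify d -> Bool ~ e -> Bool
  unify d ~ e
  unify Bool ~ Bool
\v._ : c -> e -> Bool
\r._ : g -> Int
\q._ : f -> g -> Int
\s._ : h -> Bool
  unify f -> g -> Int ~ (h -> Bool) -> i
  unify f ~ h -> Bool
  unify g -> Int ~ i
_ _ : g -> Int
  unify c -> e -> Bool ~ (g -> Int) -> j
  unify c ~ g -> Int
  unify e -> Bool ~ j
_ _ : e -> Bool
  unify Int ~ Int
  unify Int ~ Int
\a._ : k -> Int
let t : forall. k -> Int
let b : Int
\c._ : l -> Bool
  unify e -> Bool ~ l -> Bool
  unify e ~ l
  unify Bool ~ Bool
\d._ : m -> Bool
  unify m -> Bool ~ Int -> n
  unify m ~ Int
  unify Bool ~ n
_ _ : Bool
  unify Bool ~ Bool
\e._ : o -> Bool
  unify o -> Bool ~ Bool -> p
  unify o ~ Bool
  unify Bool ~ p
_ _ : Bool
  unify Bool ~ Bool
  unify Bool ~ Bool
  unify Bool ~ Bool
  unify Int ~ Int
  unify Int ~ Int
  unify Int ~ Int
  unify Int ~ Int
  unify Int ~ Int
  unify Bool ~ Bool
  unify Bool ~ Bool
let g : Int
\h._ : r -> Bool
  unify Bool ~ Bool
f : q
\m._ : s -> q
f : q
\n._ : t -> q
  unify s -> q ~ t -> q
  unify s ~ t
  unify q ~ q
  unify r -> Bool ~ (t -> q) -> u
  unify r ~ t -> q
  unify Bool ~ u
_ _ : Bool
\f._ : q -> Bool
let x1 : Bool
x1 : Bool
\y1._ : w -> Bool
\k._ : v -> w -> Bool
\z1._ : x -> Int
  unify v -> w -> Bool ~ (x -> Int) -> y
  unify v ~ x -> Int
  unify w -> Bool ~ y
_ _ : w -> Bool
  unify q -> Bool ~ w -> Bool
  unify q ~ w
  unify Bool ~ Bool
  unify l -> Bool ~ w -> Bool
  unify l ~ w
  unify Bool ~ Bool

Answer: a -> Bool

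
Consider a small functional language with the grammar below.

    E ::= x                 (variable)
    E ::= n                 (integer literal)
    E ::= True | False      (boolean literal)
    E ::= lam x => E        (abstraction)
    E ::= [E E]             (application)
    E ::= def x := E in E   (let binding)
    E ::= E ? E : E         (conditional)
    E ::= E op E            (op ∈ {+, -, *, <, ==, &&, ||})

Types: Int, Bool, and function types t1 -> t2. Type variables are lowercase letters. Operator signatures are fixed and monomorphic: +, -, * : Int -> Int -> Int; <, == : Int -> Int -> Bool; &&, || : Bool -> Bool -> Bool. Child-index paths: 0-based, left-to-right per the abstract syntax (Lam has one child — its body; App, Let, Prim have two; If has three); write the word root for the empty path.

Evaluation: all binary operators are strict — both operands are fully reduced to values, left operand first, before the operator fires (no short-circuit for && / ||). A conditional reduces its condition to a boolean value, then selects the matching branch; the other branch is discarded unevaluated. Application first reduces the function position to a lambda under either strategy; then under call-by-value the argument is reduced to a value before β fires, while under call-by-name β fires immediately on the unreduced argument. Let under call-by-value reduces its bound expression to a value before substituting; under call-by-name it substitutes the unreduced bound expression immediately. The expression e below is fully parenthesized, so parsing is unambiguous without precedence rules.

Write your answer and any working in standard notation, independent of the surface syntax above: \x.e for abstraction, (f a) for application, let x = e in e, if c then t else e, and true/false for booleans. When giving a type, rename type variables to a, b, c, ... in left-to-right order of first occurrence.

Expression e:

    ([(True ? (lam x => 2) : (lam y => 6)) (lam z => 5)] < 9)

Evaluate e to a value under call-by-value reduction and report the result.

Answer: true

Derivation:
step 0: (((if true then (\x.2) else (\y.6)) (\z.5)) < 9)
step 1: [if@0.0] (((\x.2) (\z.5)) < 9)
step 2: [beta@0] (2 < 9)
step 3: [delta@root] true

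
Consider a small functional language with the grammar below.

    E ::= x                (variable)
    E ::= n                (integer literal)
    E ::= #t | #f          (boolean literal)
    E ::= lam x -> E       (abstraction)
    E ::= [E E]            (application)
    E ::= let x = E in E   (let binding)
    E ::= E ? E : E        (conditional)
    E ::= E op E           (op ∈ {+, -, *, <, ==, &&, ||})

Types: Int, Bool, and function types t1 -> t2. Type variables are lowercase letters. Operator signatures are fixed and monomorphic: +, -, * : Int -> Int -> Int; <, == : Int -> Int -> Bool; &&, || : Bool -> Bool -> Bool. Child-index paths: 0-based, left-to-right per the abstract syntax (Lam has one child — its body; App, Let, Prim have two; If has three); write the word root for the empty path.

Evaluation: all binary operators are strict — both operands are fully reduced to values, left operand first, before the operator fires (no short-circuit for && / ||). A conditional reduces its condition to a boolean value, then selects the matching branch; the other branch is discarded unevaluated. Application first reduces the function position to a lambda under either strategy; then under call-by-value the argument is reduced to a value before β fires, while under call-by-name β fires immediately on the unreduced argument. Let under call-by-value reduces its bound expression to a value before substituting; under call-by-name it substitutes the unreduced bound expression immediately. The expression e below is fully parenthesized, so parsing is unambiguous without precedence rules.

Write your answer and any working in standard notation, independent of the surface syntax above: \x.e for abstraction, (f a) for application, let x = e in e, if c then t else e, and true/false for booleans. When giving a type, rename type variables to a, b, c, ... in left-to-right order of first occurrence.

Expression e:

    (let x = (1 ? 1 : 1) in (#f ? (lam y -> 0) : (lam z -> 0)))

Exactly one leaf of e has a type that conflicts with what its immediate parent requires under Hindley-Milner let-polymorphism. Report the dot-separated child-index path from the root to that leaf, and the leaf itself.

Answer: 0.0 : 1

Trace:
  unify Int ~ Bool
  FAIL: mismatch Int ~ Bool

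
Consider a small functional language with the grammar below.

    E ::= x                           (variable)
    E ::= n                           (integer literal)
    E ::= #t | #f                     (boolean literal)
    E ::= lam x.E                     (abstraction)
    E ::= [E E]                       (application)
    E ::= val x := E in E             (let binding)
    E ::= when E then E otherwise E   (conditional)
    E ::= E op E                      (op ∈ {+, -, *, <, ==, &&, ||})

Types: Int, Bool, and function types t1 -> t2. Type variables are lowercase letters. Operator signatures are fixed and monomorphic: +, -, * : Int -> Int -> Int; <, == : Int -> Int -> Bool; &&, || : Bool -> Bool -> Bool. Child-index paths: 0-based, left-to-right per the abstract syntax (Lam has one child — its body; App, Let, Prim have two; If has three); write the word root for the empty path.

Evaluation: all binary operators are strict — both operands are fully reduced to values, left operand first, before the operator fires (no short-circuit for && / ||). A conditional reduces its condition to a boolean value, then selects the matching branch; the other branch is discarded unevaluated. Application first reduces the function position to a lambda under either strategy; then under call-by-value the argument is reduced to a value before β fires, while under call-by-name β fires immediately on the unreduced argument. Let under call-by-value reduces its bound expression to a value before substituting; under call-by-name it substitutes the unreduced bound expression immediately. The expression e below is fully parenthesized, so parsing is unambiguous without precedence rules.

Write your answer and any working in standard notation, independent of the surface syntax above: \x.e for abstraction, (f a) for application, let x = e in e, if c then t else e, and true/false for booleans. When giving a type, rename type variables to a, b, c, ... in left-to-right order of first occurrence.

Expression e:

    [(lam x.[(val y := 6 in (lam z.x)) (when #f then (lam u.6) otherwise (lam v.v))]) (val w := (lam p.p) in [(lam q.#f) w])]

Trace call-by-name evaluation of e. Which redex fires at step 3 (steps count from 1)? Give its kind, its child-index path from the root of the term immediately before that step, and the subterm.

Answer: beta at root : ((\z.(let w = (\p.p) in ((\q.false) w))) (if false then (\u.6) else (\v.v)))

Trace:
step 0: ((\x.((let y = 6 in (\z.x)) (if false then (\u.6) else (\v.v)))) (let w = (\p.p) in ((\q.false) w)))
step 1: [beta@root] ((let y = 6 in (\z.(let w = (\p.p) in ((\q.false) w)))) (if false then (\u.6) else (\v.v)))
step 2: [let@0] ((\z.(let w = (\p.p) in ((\q.false) w))) (if false then (\u.6) else (\v.v)))
step 3: [beta@root] (let w = (\p.p) in ((\q.false) w))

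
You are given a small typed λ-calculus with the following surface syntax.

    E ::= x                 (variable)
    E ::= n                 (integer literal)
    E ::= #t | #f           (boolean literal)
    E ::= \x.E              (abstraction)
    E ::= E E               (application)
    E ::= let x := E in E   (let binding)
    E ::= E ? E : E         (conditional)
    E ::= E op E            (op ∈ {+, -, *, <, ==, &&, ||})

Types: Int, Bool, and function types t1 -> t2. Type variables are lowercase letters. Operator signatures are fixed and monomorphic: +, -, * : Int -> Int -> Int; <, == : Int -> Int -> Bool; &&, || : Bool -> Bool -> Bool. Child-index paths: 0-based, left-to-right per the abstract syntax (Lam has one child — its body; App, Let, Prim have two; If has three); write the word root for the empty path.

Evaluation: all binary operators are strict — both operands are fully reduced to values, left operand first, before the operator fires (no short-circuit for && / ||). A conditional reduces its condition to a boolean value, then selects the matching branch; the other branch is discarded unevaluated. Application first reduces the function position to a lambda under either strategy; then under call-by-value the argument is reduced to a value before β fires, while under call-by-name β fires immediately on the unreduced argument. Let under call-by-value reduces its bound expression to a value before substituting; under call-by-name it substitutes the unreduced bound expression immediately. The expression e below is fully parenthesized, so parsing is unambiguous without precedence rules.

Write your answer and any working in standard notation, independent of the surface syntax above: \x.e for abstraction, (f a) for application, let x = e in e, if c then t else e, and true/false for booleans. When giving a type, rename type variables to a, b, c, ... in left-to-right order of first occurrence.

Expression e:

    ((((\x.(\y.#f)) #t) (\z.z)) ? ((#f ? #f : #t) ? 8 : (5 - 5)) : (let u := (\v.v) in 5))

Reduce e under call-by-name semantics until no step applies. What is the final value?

Derivation:
step 0: (if (((\x.(\y.false)) true) (\z.z)) then (if (if false then false else true) then 8 else (5 - 5)) else (let u = (\v.v) in 5))
step 1: [beta@0.0] (if ((\y.false) (\z.z)) then (if (if false then false else true) then 8 else (5 - 5)) else (let u = (\v.v) in 5))
step 2: [beta@0] (if false then (if (if false then false else true) then 8 else (5 - 5)) else (let u = (\v.v) in 5))
step 3: [if@root] (let u = (\v.v) in 5)
step 4: [let@root] 5

Answer: 5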